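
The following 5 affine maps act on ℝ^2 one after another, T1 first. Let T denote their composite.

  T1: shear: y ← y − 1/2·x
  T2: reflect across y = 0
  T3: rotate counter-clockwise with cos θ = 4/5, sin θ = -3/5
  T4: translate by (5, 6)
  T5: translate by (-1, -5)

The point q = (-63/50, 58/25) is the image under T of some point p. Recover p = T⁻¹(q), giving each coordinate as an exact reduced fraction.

T1 = [1 0 0; -1/2 1 0; 0 0 1]
T2·T1 = [1 0 0; 1/2 -1 0; 0 0 1]
T3·…·T1 = [11/10 -3/5 0; -1/5 -4/5 0; 0 0 1]
T4·…·T1 = [11/10 -3/5 5; -1/5 -4/5 6; 0 0 1]
T5·…·T1 = [11/10 -3/5 4; -1/5 -4/5 1; 0 0 1]
det M = -1; M⁻¹ = [4/5 -3/5 -13/5; -1/5 -11/10 19/10; 0 0 1]
M⁻¹ · (-63/50, 58/25)ᵀ = (-5, -2/5)ᵀ

p = (-5, -2/5)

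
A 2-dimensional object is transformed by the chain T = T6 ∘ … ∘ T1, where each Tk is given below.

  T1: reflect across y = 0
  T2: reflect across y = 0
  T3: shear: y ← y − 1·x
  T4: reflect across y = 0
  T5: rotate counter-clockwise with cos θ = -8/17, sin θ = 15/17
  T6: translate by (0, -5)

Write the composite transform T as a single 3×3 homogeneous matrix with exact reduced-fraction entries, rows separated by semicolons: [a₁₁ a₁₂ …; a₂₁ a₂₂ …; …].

T1 = [1 0 0; 0 -1 0; 0 0 1]
T2·T1 = [1 0 0; 0 1 0; 0 0 1]
T3·…·T1 = [1 0 0; -1 1 0; 0 0 1]
T4·…·T1 = [1 0 0; 1 -1 0; 0 0 1]
T5·…·T1 = [-23/17 15/17 0; 7/17 8/17 0; 0 0 1]
T6·…·T1 = [-23/17 15/17 0; 7/17 8/17 -5; 0 0 1]

T = [-23/17 15/17 0; 7/17 8/17 -5; 0 0 1]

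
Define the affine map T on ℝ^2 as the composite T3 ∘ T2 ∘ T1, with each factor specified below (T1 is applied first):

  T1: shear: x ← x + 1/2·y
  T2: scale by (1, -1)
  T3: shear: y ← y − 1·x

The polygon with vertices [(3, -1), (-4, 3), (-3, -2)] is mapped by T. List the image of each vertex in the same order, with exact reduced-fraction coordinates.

T1 shear: x ← x + 1/2·y: (3, -1) → (5/2, -1); (-4, 3) → (-5/2, 3); (-3, -2) → (-4, -2)
T2 scale by (1, -1): (5/2, -1) → (5/2, 1); (-5/2, 3) → (-5/2, -3); (-4, -2) → (-4, 2)
T3 shear: y ← y − 1·x: (5/2, 1) → (5/2, -3/2); (-5/2, -3) → (-5/2, -1/2); (-4, 2) → (-4, 6)

image vertices: (5/2, -3/2), (-5/2, -1/2), (-4, 6)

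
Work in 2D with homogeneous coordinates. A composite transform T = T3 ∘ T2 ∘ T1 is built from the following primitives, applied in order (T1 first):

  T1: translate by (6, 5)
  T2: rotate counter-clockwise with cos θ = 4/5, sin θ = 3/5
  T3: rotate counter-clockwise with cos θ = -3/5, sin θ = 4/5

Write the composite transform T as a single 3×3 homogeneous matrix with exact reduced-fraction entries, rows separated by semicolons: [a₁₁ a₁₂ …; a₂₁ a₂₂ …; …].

T = [-24/25 -7/25 -179/25; 7/25 -24/25 -78/25; 0 0 1]

T1 = [1 0 6; 0 1 5; 0 0 1]
T2·T1 = [4/5 -3/5 9/5; 3/5 4/5 38/5; 0 0 1]
T3·…·T1 = [-24/25 -7/25 -179/25; 7/25 -24/25 -78/25; 0 0 1]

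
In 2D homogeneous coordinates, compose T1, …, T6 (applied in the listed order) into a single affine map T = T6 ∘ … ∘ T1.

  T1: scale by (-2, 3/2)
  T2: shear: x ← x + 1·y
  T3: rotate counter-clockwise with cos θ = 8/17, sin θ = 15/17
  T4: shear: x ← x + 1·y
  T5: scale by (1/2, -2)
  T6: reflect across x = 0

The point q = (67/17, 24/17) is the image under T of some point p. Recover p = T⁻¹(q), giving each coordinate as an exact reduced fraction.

p = (5, 4)

T1 = [-2 0 0; 0 3/2 0; 0 0 1]
T2·T1 = [-2 3/2 0; 0 3/2 0; 0 0 1]
T3·…·T1 = [-16/17 -21/34 0; -30/17 69/34 0; 0 0 1]
T4·…·T1 = [-46/17 24/17 0; -30/17 69/34 0; 0 0 1]
T5·…·T1 = [-23/17 12/17 0; 60/17 -69/17 0; 0 0 1]
T6·…·T1 = [23/17 -12/17 0; 60/17 -69/17 0; 0 0 1]
det M = -3; M⁻¹ = [23/17 -4/17 0; 20/17 -23/51 0; 0 0 1]
M⁻¹ · (67/17, 24/17)ᵀ = (5, 4)ᵀ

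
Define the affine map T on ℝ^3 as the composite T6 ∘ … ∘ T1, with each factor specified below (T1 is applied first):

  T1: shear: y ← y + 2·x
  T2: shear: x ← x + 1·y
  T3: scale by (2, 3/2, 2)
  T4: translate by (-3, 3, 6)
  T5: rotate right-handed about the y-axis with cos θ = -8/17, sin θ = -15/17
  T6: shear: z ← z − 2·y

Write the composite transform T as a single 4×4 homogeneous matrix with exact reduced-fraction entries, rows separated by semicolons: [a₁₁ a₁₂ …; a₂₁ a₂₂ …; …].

T1 = [1 0 0 0; 2 1 0 0; 0 0 1 0; 0 0 0 1]
T2·T1 = [3 1 0 0; 2 1 0 0; 0 0 1 0; 0 0 0 1]
T3·…·T1 = [6 2 0 0; 3 3/2 0 0; 0 0 2 0; 0 0 0 1]
T4·…·T1 = [6 2 0 -3; 3 3/2 0 3; 0 0 2 6; 0 0 0 1]
T5·…·T1 = [-48/17 -16/17 -30/17 -66/17; 3 3/2 0 3; 90/17 30/17 -16/17 -93/17; 0 0 0 1]
T6·…·T1 = [-48/17 -16/17 -30/17 -66/17; 3 3/2 0 3; -12/17 -21/17 -16/17 -195/17; 0 0 0 1]

T = [-48/17 -16/17 -30/17 -66/17; 3 3/2 0 3; -12/17 -21/17 -16/17 -195/17; 0 0 0 1]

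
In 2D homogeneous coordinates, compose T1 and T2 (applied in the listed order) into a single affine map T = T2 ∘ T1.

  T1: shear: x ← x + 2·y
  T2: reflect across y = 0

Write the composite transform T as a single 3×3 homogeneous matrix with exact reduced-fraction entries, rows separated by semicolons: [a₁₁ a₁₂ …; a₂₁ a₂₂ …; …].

T = [1 2 0; 0 -1 0; 0 0 1]

T1 = [1 2 0; 0 1 0; 0 0 1]
T2·T1 = [1 2 0; 0 -1 0; 0 0 1]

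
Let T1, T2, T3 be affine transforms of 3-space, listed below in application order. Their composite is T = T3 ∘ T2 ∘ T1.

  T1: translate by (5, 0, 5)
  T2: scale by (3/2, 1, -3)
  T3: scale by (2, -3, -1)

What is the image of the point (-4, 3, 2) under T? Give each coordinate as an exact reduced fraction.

T1 translate by (5, 0, 5): (-4, 3, 2) → (1, 3, 7)
T2 scale by (3/2, 1, -3): (1, 3, 7) → (3/2, 3, -21)
T3 scale by (2, -3, -1): (3/2, 3, -21) → (3, -9, 21)

T(p) = (3, -9, 21)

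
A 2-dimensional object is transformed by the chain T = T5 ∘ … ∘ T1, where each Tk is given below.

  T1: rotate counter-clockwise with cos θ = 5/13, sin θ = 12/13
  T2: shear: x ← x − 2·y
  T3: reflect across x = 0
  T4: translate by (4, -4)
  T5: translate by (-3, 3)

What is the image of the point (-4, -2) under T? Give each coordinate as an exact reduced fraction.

T1 rotate counter-clockwise with cos θ = 5/13, sin θ = 12/13: (-4, -2) → (4/13, -58/13)
T2 shear: x ← x − 2·y: (4/13, -58/13) → (120/13, -58/13)
T3 reflect across x = 0: (120/13, -58/13) → (-120/13, -58/13)
T4 translate by (4, -4): (-120/13, -58/13) → (-68/13, -110/13)
T5 translate by (-3, 3): (-68/13, -110/13) → (-107/13, -71/13)

T(p) = (-107/13, -71/13)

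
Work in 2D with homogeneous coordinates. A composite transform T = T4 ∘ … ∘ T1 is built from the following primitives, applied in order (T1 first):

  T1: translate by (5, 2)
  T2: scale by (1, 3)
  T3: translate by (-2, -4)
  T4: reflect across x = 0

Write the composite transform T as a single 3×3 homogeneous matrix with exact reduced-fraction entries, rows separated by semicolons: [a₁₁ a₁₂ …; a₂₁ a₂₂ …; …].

T = [-1 0 -3; 0 3 2; 0 0 1]

T1 = [1 0 5; 0 1 2; 0 0 1]
T2·T1 = [1 0 5; 0 3 6; 0 0 1]
T3·…·T1 = [1 0 3; 0 3 2; 0 0 1]
T4·…·T1 = [-1 0 -3; 0 3 2; 0 0 1]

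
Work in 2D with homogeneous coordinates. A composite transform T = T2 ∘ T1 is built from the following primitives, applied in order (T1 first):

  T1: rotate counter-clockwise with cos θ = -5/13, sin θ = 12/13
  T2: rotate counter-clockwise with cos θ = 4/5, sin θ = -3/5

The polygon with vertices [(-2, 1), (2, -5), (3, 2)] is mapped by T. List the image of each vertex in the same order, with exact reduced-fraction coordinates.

image vertices: (-19/13, -22/13), (347/65, 46/65), (-6/5, 17/5)

T1 rotate counter-clockwise with cos θ = -5/13, sin θ = 12/13: (-2, 1) → (-2/13, -29/13); (2, -5) → (50/13, 49/13); (3, 2) → (-3, 2)
T2 rotate counter-clockwise with cos θ = 4/5, sin θ = -3/5: (-2/13, -29/13) → (-19/13, -22/13); (50/13, 49/13) → (347/65, 46/65); (-3, 2) → (-6/5, 17/5)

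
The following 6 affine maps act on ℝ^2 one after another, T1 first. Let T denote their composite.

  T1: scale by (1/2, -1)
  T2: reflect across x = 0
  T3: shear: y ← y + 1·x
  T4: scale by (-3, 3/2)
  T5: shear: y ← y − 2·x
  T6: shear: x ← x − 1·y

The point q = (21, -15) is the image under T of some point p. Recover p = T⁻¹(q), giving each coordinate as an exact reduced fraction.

T1 = [1/2 0 0; 0 -1 0; 0 0 1]
T2·T1 = [-1/2 0 0; 0 -1 0; 0 0 1]
T3·…·T1 = [-1/2 0 0; -1/2 -1 0; 0 0 1]
T4·…·T1 = [3/2 0 0; -3/4 -3/2 0; 0 0 1]
T5·…·T1 = [3/2 0 0; -15/4 -3/2 0; 0 0 1]
T6·…·T1 = [21/4 3/2 0; -15/4 -3/2 0; 0 0 1]
det M = -9/4; M⁻¹ = [2/3 2/3 0; -5/3 -7/3 0; 0 0 1]
M⁻¹ · (21, -15)ᵀ = (4, 0)ᵀ

p = (4, 0)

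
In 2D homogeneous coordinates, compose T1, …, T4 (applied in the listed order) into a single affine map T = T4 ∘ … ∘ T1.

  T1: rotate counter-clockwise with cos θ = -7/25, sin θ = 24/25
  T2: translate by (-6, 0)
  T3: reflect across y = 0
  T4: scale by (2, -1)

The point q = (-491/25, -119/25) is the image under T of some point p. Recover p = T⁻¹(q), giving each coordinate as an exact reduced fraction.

T1 = [-7/25 -24/25 0; 24/25 -7/25 0; 0 0 1]
T2·T1 = [-7/25 -24/25 -6; 24/25 -7/25 0; 0 0 1]
T3·…·T1 = [-7/25 -24/25 -6; -24/25 7/25 0; 0 0 1]
T4·…·T1 = [-14/25 -48/25 -12; 24/25 -7/25 0; 0 0 1]
det M = 2; M⁻¹ = [-7/50 24/25 -42/25; -12/25 -7/25 -144/25; 0 0 1]
M⁻¹ · (-491/25, -119/25)ᵀ = (-7/2, 5)ᵀ

p = (-7/2, 5)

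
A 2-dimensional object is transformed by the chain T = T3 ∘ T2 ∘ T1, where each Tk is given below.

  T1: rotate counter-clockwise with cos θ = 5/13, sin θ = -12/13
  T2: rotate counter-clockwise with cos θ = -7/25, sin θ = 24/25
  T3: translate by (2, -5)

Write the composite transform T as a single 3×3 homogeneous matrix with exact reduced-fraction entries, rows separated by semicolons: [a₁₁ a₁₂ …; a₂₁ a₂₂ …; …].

T = [253/325 -204/325 2; 204/325 253/325 -5; 0 0 1]

T1 = [5/13 12/13 0; -12/13 5/13 0; 0 0 1]
T2·T1 = [253/325 -204/325 0; 204/325 253/325 0; 0 0 1]
T3·…·T1 = [253/325 -204/325 2; 204/325 253/325 -5; 0 0 1]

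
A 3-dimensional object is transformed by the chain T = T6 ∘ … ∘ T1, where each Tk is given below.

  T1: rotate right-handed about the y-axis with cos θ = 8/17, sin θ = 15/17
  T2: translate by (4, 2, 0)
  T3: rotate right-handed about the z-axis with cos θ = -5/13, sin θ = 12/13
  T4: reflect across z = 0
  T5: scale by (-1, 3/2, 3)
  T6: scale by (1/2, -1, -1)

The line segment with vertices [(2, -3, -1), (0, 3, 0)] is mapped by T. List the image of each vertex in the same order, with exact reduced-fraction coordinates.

image vertices: (141/442, -2739/442, -114/17), (40/13, -69/26, 0)

T1 rotate right-handed about the y-axis with cos θ = 8/17, sin θ = 15/17: (2, -3, -1) → (1/17, -3, -38/17); (0, 3, 0) → (0, 3, 0)
T2 translate by (4, 2, 0): (1/17, -3, -38/17) → (69/17, -1, -38/17); (0, 3, 0) → (4, 5, 0)
T3 rotate right-handed about the z-axis with cos θ = -5/13, sin θ = 12/13: (69/17, -1, -38/17) → (-141/221, 913/221, -38/17); (4, 5, 0) → (-80/13, 23/13, 0)
T4 reflect across z = 0: (-141/221, 913/221, -38/17) → (-141/221, 913/221, 38/17); (-80/13, 23/13, 0) → (-80/13, 23/13, 0)
T5 scale by (-1, 3/2, 3): (-141/221, 913/221, 38/17) → (141/221, 2739/442, 114/17); (-80/13, 23/13, 0) → (80/13, 69/26, 0)
T6 scale by (1/2, -1, -1): (141/221, 2739/442, 114/17) → (141/442, -2739/442, -114/17); (80/13, 69/26, 0) → (40/13, -69/26, 0)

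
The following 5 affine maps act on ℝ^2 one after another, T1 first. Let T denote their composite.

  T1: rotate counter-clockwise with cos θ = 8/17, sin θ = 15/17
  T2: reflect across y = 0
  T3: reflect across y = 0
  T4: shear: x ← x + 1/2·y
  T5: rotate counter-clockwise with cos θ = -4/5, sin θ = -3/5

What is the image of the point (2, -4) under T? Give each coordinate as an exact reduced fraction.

T(p) = (-18/5, -217/85)

T1 rotate counter-clockwise with cos θ = 8/17, sin θ = 15/17: (2, -4) → (76/17, -2/17)
T2 reflect across y = 0: (76/17, -2/17) → (76/17, 2/17)
T3 reflect across y = 0: (76/17, 2/17) → (76/17, -2/17)
T4 shear: x ← x + 1/2·y: (76/17, -2/17) → (75/17, -2/17)
T5 rotate counter-clockwise with cos θ = -4/5, sin θ = -3/5: (75/17, -2/17) → (-18/5, -217/85)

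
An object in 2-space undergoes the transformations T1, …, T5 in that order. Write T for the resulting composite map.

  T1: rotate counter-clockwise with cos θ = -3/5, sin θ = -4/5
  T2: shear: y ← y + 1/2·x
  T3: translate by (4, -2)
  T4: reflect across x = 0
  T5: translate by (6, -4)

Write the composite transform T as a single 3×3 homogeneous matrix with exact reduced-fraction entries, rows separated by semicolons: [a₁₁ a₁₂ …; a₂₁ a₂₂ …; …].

T = [3/5 -4/5 2; -11/10 -1/5 -6; 0 0 1]

T1 = [-3/5 4/5 0; -4/5 -3/5 0; 0 0 1]
T2·T1 = [-3/5 4/5 0; -11/10 -1/5 0; 0 0 1]
T3·…·T1 = [-3/5 4/5 4; -11/10 -1/5 -2; 0 0 1]
T4·…·T1 = [3/5 -4/5 -4; -11/10 -1/5 -2; 0 0 1]
T5·…·T1 = [3/5 -4/5 2; -11/10 -1/5 -6; 0 0 1]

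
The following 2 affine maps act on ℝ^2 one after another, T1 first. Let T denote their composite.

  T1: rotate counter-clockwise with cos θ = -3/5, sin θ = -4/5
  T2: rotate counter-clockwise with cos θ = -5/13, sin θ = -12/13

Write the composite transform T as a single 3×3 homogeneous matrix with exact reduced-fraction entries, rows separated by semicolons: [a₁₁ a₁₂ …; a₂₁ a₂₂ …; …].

T1 = [-3/5 4/5 0; -4/5 -3/5 0; 0 0 1]
T2·T1 = [-33/65 -56/65 0; 56/65 -33/65 0; 0 0 1]

T = [-33/65 -56/65 0; 56/65 -33/65 0; 0 0 1]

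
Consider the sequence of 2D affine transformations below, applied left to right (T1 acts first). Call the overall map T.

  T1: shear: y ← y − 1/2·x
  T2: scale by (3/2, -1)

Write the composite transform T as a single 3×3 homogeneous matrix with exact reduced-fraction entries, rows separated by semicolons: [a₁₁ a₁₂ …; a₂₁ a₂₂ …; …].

T = [3/2 0 0; 1/2 -1 0; 0 0 1]

T1 = [1 0 0; -1/2 1 0; 0 0 1]
T2·T1 = [3/2 0 0; 1/2 -1 0; 0 0 1]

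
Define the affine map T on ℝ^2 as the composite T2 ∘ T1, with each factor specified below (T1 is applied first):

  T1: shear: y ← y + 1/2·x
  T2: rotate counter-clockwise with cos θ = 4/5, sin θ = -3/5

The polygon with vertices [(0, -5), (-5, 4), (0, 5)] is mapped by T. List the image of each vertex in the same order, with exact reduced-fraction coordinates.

T1 shear: y ← y + 1/2·x: (0, -5) → (0, -5); (-5, 4) → (-5, 3/2); (0, 5) → (0, 5)
T2 rotate counter-clockwise with cos θ = 4/5, sin θ = -3/5: (0, -5) → (-3, -4); (-5, 3/2) → (-31/10, 21/5); (0, 5) → (3, 4)

image vertices: (-3, -4), (-31/10, 21/5), (3, 4)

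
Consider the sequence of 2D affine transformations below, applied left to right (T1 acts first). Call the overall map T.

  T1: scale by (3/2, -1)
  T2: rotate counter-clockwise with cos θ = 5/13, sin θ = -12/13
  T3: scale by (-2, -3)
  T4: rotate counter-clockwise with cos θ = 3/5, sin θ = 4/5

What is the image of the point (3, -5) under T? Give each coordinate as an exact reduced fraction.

T1 scale by (3/2, -1): (3, -5) → (9/2, 5)
T2 rotate counter-clockwise with cos θ = 5/13, sin θ = -12/13: (9/2, 5) → (165/26, -29/13)
T3 scale by (-2, -3): (165/26, -29/13) → (-165/13, 87/13)
T4 rotate counter-clockwise with cos θ = 3/5, sin θ = 4/5: (-165/13, 87/13) → (-843/65, -399/65)

T(p) = (-843/65, -399/65)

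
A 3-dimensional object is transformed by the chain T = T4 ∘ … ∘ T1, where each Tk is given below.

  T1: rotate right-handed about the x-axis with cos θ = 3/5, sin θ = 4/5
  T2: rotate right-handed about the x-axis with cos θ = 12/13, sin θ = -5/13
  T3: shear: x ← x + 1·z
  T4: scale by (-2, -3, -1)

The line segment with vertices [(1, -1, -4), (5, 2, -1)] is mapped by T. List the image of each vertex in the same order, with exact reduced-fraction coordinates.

image vertices: (384/65, -228/65, 257/65), (-134/13, -87/13, -2/13)

T1 rotate right-handed about the x-axis with cos θ = 3/5, sin θ = 4/5: (1, -1, -4) → (1, 13/5, -16/5); (5, 2, -1) → (5, 2, 1)
T2 rotate right-handed about the x-axis with cos θ = 12/13, sin θ = -5/13: (1, 13/5, -16/5) → (1, 76/65, -257/65); (5, 2, 1) → (5, 29/13, 2/13)
T3 shear: x ← x + 1·z: (1, 76/65, -257/65) → (-192/65, 76/65, -257/65); (5, 29/13, 2/13) → (67/13, 29/13, 2/13)
T4 scale by (-2, -3, -1): (-192/65, 76/65, -257/65) → (384/65, -228/65, 257/65); (67/13, 29/13, 2/13) → (-134/13, -87/13, -2/13)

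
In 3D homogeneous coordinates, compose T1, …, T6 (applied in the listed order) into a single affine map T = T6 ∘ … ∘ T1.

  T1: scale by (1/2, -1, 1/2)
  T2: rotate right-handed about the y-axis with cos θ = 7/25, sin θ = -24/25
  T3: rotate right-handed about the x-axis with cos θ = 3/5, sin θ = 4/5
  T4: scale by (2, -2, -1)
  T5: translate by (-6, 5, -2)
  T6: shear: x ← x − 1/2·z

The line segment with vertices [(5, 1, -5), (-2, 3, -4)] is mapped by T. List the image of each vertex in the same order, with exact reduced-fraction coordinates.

image vertices: (131/100, 223/25, -111/50), (-422/125, 771/125, 164/125)

T1 scale by (1/2, -1, 1/2): (5, 1, -5) → (5/2, -1, -5/2); (-2, 3, -4) → (-1, -3, -2)
T2 rotate right-handed about the y-axis with cos θ = 7/25, sin θ = -24/25: (5/2, -1, -5/2) → (31/10, -1, 17/10); (-1, -3, -2) → (41/25, -3, -38/25)
T3 rotate right-handed about the x-axis with cos θ = 3/5, sin θ = 4/5: (31/10, -1, 17/10) → (31/10, -49/25, 11/50); (41/25, -3, -38/25) → (41/25, -73/125, -414/125)
T4 scale by (2, -2, -1): (31/10, -49/25, 11/50) → (31/5, 98/25, -11/50); (41/25, -73/125, -414/125) → (82/25, 146/125, 414/125)
T5 translate by (-6, 5, -2): (31/5, 98/25, -11/50) → (1/5, 223/25, -111/50); (82/25, 146/125, 414/125) → (-68/25, 771/125, 164/125)
T6 shear: x ← x − 1/2·z: (1/5, 223/25, -111/50) → (131/100, 223/25, -111/50); (-68/25, 771/125, 164/125) → (-422/125, 771/125, 164/125)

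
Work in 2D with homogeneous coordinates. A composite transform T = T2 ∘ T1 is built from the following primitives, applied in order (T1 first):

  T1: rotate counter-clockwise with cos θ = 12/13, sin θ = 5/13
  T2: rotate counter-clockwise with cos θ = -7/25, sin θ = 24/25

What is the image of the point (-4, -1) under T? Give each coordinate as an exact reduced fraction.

T(p) = (1069/325, -808/325)

T1 rotate counter-clockwise with cos θ = 12/13, sin θ = 5/13: (-4, -1) → (-43/13, -32/13)
T2 rotate counter-clockwise with cos θ = -7/25, sin θ = 24/25: (-43/13, -32/13) → (1069/325, -808/325)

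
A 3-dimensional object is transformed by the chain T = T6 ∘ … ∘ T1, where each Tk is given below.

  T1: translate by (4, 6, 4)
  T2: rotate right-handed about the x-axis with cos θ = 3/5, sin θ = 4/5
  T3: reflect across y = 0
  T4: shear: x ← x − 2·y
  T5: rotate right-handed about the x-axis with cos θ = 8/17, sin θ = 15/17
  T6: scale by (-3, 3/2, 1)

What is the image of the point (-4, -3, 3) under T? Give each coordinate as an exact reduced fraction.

T1 translate by (4, 6, 4): (-4, -3, 3) → (0, 3, 7)
T2 rotate right-handed about the x-axis with cos θ = 3/5, sin θ = 4/5: (0, 3, 7) → (0, -19/5, 33/5)
T3 reflect across y = 0: (0, -19/5, 33/5) → (0, 19/5, 33/5)
T4 shear: x ← x − 2·y: (0, 19/5, 33/5) → (-38/5, 19/5, 33/5)
T5 rotate right-handed about the x-axis with cos θ = 8/17, sin θ = 15/17: (-38/5, 19/5, 33/5) → (-38/5, -343/85, 549/85)
T6 scale by (-3, 3/2, 1): (-38/5, -343/85, 549/85) → (114/5, -1029/170, 549/85)

T(p) = (114/5, -1029/170, 549/85)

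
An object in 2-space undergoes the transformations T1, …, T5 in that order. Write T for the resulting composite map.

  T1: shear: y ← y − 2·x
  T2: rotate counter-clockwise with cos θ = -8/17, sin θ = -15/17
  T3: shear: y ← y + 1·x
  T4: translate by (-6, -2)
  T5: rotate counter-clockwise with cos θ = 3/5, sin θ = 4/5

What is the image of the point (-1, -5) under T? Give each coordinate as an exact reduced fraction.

T(p) = (-17/5, -652/85)

T1 shear: y ← y − 2·x: (-1, -5) → (-1, -3)
T2 rotate counter-clockwise with cos θ = -8/17, sin θ = -15/17: (-1, -3) → (-37/17, 39/17)
T3 shear: y ← y + 1·x: (-37/17, 39/17) → (-37/17, 2/17)
T4 translate by (-6, -2): (-37/17, 2/17) → (-139/17, -32/17)
T5 rotate counter-clockwise with cos θ = 3/5, sin θ = 4/5: (-139/17, -32/17) → (-17/5, -652/85)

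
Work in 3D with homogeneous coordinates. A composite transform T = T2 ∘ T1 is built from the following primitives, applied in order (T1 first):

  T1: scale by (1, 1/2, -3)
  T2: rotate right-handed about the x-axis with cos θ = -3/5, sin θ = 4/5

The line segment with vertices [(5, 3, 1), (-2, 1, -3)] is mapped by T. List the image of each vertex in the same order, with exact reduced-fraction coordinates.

image vertices: (5, 3/2, 3), (-2, -15/2, -5)

T1 scale by (1, 1/2, -3): (5, 3, 1) → (5, 3/2, -3); (-2, 1, -3) → (-2, 1/2, 9)
T2 rotate right-handed about the x-axis with cos θ = -3/5, sin θ = 4/5: (5, 3/2, -3) → (5, 3/2, 3); (-2, 1/2, 9) → (-2, -15/2, -5)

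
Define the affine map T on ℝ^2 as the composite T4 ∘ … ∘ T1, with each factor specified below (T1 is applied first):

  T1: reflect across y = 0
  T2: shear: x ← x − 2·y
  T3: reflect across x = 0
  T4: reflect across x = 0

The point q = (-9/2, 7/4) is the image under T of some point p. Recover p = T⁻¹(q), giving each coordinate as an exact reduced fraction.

T1 = [1 0 0; 0 -1 0; 0 0 1]
T2·T1 = [1 2 0; 0 -1 0; 0 0 1]
T3·…·T1 = [-1 -2 0; 0 -1 0; 0 0 1]
T4·…·T1 = [1 2 0; 0 -1 0; 0 0 1]
det M = -1; M⁻¹ = [1 2 0; 0 -1 0; 0 0 1]
M⁻¹ · (-9/2, 7/4)ᵀ = (-1, -7/4)ᵀ

p = (-1, -7/4)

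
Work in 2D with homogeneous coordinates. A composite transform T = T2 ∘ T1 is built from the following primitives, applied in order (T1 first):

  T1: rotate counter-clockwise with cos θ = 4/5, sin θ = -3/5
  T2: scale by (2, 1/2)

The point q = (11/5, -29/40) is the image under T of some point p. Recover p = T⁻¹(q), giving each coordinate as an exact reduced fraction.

T1 = [4/5 3/5 0; -3/5 4/5 0; 0 0 1]
T2·T1 = [8/5 6/5 0; -3/10 2/5 0; 0 0 1]
det M = 1; M⁻¹ = [2/5 -6/5 0; 3/10 8/5 0; 0 0 1]
M⁻¹ · (11/5, -29/40)ᵀ = (7/4, -1/2)ᵀ

p = (7/4, -1/2)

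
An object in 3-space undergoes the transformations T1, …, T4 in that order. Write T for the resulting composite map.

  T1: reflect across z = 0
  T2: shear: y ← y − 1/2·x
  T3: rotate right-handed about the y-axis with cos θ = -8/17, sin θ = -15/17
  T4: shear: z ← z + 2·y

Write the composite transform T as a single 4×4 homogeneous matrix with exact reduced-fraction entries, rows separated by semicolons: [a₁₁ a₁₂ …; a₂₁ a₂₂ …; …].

T = [-8/17 0 15/17 0; -1/2 1 0 0; -2/17 2 8/17 0; 0 0 0 1]

T1 = [1 0 0 0; 0 1 0 0; 0 0 -1 0; 0 0 0 1]
T2·T1 = [1 0 0 0; -1/2 1 0 0; 0 0 -1 0; 0 0 0 1]
T3·…·T1 = [-8/17 0 15/17 0; -1/2 1 0 0; 15/17 0 8/17 0; 0 0 0 1]
T4·…·T1 = [-8/17 0 15/17 0; -1/2 1 0 0; -2/17 2 8/17 0; 0 0 0 1]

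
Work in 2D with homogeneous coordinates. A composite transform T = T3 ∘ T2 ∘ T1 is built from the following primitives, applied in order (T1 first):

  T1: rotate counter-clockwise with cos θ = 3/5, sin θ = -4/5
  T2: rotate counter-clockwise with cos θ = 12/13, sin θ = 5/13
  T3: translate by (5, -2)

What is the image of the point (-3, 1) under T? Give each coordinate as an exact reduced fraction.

T(p) = (38/13, 5/13)

T1 rotate counter-clockwise with cos θ = 3/5, sin θ = -4/5: (-3, 1) → (-1, 3)
T2 rotate counter-clockwise with cos θ = 12/13, sin θ = 5/13: (-1, 3) → (-27/13, 31/13)
T3 translate by (5, -2): (-27/13, 31/13) → (38/13, 5/13)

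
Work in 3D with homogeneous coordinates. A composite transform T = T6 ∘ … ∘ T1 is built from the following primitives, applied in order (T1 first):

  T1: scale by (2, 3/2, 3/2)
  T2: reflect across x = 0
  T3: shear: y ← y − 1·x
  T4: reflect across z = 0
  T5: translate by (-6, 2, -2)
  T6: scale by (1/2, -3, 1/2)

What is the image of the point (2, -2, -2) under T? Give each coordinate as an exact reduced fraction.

T(p) = (-5, -9, 1/2)

T1 scale by (2, 3/2, 3/2): (2, -2, -2) → (4, -3, -3)
T2 reflect across x = 0: (4, -3, -3) → (-4, -3, -3)
T3 shear: y ← y − 1·x: (-4, -3, -3) → (-4, 1, -3)
T4 reflect across z = 0: (-4, 1, -3) → (-4, 1, 3)
T5 translate by (-6, 2, -2): (-4, 1, 3) → (-10, 3, 1)
T6 scale by (1/2, -3, 1/2): (-10, 3, 1) → (-5, -9, 1/2)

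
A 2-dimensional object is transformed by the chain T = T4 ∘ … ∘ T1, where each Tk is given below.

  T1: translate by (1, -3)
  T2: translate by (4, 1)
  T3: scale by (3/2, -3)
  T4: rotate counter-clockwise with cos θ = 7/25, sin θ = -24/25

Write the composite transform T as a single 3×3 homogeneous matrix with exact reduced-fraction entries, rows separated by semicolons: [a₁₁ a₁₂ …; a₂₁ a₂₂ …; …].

T1 = [1 0 1; 0 1 -3; 0 0 1]
T2·T1 = [1 0 5; 0 1 -2; 0 0 1]
T3·…·T1 = [3/2 0 15/2; 0 -3 6; 0 0 1]
T4·…·T1 = [21/50 -72/25 393/50; -36/25 -21/25 -138/25; 0 0 1]

T = [21/50 -72/25 393/50; -36/25 -21/25 -138/25; 0 0 1]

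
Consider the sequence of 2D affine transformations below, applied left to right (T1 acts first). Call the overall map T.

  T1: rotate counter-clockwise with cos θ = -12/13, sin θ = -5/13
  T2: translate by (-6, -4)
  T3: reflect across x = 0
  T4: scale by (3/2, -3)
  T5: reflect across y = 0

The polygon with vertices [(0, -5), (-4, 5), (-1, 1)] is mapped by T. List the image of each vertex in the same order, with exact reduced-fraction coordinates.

image vertices: (309/26, 24/13), (15/26, -276/13), (183/26, -177/13)

T1 rotate counter-clockwise with cos θ = -12/13, sin θ = -5/13: (0, -5) → (-25/13, 60/13); (-4, 5) → (73/13, -40/13); (-1, 1) → (17/13, -7/13)
T2 translate by (-6, -4): (-25/13, 60/13) → (-103/13, 8/13); (73/13, -40/13) → (-5/13, -92/13); (17/13, -7/13) → (-61/13, -59/13)
T3 reflect across x = 0: (-103/13, 8/13) → (103/13, 8/13); (-5/13, -92/13) → (5/13, -92/13); (-61/13, -59/13) → (61/13, -59/13)
T4 scale by (3/2, -3): (103/13, 8/13) → (309/26, -24/13); (5/13, -92/13) → (15/26, 276/13); (61/13, -59/13) → (183/26, 177/13)
T5 reflect across y = 0: (309/26, -24/13) → (309/26, 24/13); (15/26, 276/13) → (15/26, -276/13); (183/26, 177/13) → (183/26, -177/13)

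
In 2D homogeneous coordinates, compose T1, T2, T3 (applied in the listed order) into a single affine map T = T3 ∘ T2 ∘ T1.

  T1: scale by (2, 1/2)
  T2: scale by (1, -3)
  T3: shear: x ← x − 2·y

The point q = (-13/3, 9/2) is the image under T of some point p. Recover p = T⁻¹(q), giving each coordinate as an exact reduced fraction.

T1 = [2 0 0; 0 1/2 0; 0 0 1]
T2·T1 = [2 0 0; 0 -3/2 0; 0 0 1]
T3·…·T1 = [2 3 0; 0 -3/2 0; 0 0 1]
det M = -3; M⁻¹ = [1/2 1 0; 0 -2/3 0; 0 0 1]
M⁻¹ · (-13/3, 9/2)ᵀ = (7/3, -3)ᵀ

p = (7/3, -3)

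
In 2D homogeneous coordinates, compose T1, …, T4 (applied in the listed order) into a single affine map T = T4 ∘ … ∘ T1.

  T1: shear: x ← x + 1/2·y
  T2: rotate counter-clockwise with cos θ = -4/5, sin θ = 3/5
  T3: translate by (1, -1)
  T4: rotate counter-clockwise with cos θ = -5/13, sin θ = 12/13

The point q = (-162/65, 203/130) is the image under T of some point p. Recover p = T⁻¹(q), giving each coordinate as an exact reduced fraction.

T1 = [1 1/2 0; 0 1 0; 0 0 1]
T2·T1 = [-4/5 -1 0; 3/5 -1/2 0; 0 0 1]
T3·…·T1 = [-4/5 -1 1; 3/5 -1/2 -1; 0 0 1]
T4·…·T1 = [-16/65 11/13 7/13; -63/65 -19/26 17/13; 0 0 1]
det M = 1; M⁻¹ = [-19/26 -11/13 3/2; 63/65 -16/65 -1/5; 0 0 1]
M⁻¹ · (-162/65, 203/130)ᵀ = (2, -3)ᵀ

p = (2, -3)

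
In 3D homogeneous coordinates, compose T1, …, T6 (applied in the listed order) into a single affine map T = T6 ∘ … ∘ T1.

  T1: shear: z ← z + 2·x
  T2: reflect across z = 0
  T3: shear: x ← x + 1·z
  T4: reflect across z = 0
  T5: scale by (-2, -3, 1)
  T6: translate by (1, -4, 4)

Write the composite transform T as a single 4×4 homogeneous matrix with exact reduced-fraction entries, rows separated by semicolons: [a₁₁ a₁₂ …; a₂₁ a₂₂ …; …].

T = [2 0 2 1; 0 -3 0 -4; 2 0 1 4; 0 0 0 1]

T1 = [1 0 0 0; 0 1 0 0; 2 0 1 0; 0 0 0 1]
T2·T1 = [1 0 0 0; 0 1 0 0; -2 0 -1 0; 0 0 0 1]
T3·…·T1 = [-1 0 -1 0; 0 1 0 0; -2 0 -1 0; 0 0 0 1]
T4·…·T1 = [-1 0 -1 0; 0 1 0 0; 2 0 1 0; 0 0 0 1]
T5·…·T1 = [2 0 2 0; 0 -3 0 0; 2 0 1 0; 0 0 0 1]
T6·…·T1 = [2 0 2 1; 0 -3 0 -4; 2 0 1 4; 0 0 0 1]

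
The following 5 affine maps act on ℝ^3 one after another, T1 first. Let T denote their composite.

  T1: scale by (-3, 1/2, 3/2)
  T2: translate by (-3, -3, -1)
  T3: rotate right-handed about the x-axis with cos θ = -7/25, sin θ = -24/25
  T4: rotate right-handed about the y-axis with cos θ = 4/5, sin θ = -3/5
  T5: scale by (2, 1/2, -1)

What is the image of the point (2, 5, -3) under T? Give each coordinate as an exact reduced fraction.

T1 scale by (-3, 1/2, 3/2): (2, 5, -3) → (-6, 5/2, -9/2)
T2 translate by (-3, -3, -1): (-6, 5/2, -9/2) → (-9, -1/2, -11/2)
T3 rotate right-handed about the x-axis with cos θ = -7/25, sin θ = -24/25: (-9, -1/2, -11/2) → (-9, -257/50, 101/50)
T4 rotate right-handed about the y-axis with cos θ = 4/5, sin θ = -3/5: (-9, -257/50, 101/50) → (-2103/250, -257/50, -473/125)
T5 scale by (2, 1/2, -1): (-2103/250, -257/50, -473/125) → (-2103/125, -257/100, 473/125)

T(p) = (-2103/125, -257/100, 473/125)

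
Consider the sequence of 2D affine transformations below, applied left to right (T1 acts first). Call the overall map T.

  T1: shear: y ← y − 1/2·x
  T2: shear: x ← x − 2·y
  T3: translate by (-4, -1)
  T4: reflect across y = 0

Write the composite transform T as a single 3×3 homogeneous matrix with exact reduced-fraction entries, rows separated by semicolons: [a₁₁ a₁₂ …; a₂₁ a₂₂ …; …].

T1 = [1 0 0; -1/2 1 0; 0 0 1]
T2·T1 = [2 -2 0; -1/2 1 0; 0 0 1]
T3·…·T1 = [2 -2 -4; -1/2 1 -1; 0 0 1]
T4·…·T1 = [2 -2 -4; 1/2 -1 1; 0 0 1]

T = [2 -2 -4; 1/2 -1 1; 0 0 1]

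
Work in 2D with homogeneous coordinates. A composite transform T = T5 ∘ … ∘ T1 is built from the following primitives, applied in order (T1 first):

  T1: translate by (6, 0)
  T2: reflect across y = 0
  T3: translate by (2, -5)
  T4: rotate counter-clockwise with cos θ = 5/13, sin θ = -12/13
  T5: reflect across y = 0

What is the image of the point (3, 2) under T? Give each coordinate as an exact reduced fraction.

T1 translate by (6, 0): (3, 2) → (9, 2)
T2 reflect across y = 0: (9, 2) → (9, -2)
T3 translate by (2, -5): (9, -2) → (11, -7)
T4 rotate counter-clockwise with cos θ = 5/13, sin θ = -12/13: (11, -7) → (-29/13, -167/13)
T5 reflect across y = 0: (-29/13, -167/13) → (-29/13, 167/13)

T(p) = (-29/13, 167/13)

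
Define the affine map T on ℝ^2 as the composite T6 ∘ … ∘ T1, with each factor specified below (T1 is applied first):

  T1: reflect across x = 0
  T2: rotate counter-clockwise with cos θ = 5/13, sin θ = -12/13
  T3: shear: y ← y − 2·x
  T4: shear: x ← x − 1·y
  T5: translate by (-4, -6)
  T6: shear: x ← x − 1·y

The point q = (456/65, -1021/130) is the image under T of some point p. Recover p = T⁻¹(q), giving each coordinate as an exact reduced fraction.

T1 = [-1 0 0; 0 1 0; 0 0 1]
T2·T1 = [-5/13 12/13 0; 12/13 5/13 0; 0 0 1]
T3·…·T1 = [-5/13 12/13 0; 22/13 -19/13 0; 0 0 1]
T4·…·T1 = [-27/13 31/13 0; 22/13 -19/13 0; 0 0 1]
T5·…·T1 = [-27/13 31/13 -4; 22/13 -19/13 -6; 0 0 1]
T6·…·T1 = [-49/13 50/13 2; 22/13 -19/13 -6; 0 0 1]
det M = -1; M⁻¹ = [19/13 50/13 262/13; 22/13 49/13 250/13; 0 0 1]
M⁻¹ · (456/65, -1021/130)ᵀ = (1/5, 3/2)ᵀ

p = (1/5, 3/2)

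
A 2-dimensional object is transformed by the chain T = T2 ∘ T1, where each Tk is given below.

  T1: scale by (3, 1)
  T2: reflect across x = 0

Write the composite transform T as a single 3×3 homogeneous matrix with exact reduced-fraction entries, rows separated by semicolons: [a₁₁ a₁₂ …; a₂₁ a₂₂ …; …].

T = [-3 0 0; 0 1 0; 0 0 1]

T1 = [3 0 0; 0 1 0; 0 0 1]
T2·T1 = [-3 0 0; 0 1 0; 0 0 1]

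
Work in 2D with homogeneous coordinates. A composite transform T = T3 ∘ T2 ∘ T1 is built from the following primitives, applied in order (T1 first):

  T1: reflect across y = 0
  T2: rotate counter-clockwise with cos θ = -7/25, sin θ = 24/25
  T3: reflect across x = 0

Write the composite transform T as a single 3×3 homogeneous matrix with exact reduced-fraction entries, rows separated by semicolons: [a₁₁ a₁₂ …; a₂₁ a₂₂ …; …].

T1 = [1 0 0; 0 -1 0; 0 0 1]
T2·T1 = [-7/25 24/25 0; 24/25 7/25 0; 0 0 1]
T3·…·T1 = [7/25 -24/25 0; 24/25 7/25 0; 0 0 1]

T = [7/25 -24/25 0; 24/25 7/25 0; 0 0 1]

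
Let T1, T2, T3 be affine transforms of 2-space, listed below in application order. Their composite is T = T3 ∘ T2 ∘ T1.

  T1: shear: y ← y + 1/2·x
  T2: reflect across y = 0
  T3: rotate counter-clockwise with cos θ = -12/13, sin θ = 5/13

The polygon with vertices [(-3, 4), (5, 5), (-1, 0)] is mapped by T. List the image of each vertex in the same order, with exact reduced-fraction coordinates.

T1 shear: y ← y + 1/2·x: (-3, 4) → (-3, 5/2); (5, 5) → (5, 15/2); (-1, 0) → (-1, -1/2)
T2 reflect across y = 0: (-3, 5/2) → (-3, -5/2); (5, 15/2) → (5, -15/2); (-1, -1/2) → (-1, 1/2)
T3 rotate counter-clockwise with cos θ = -12/13, sin θ = 5/13: (-3, -5/2) → (97/26, 15/13); (5, -15/2) → (-45/26, 115/13); (-1, 1/2) → (19/26, -11/13)

image vertices: (97/26, 15/13), (-45/26, 115/13), (19/26, -11/13)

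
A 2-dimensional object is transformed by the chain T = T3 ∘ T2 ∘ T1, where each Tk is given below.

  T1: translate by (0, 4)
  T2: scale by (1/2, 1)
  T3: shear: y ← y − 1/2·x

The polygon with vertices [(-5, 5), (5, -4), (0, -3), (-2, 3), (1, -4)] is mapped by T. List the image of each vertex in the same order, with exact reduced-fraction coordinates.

image vertices: (-5/2, 41/4), (5/2, -5/4), (0, 1), (-1, 15/2), (1/2, -1/4)

T1 translate by (0, 4): (-5, 5) → (-5, 9); (5, -4) → (5, 0); (0, -3) → (0, 1); (-2, 3) → (-2, 7); (1, -4) → (1, 0)
T2 scale by (1/2, 1): (-5, 9) → (-5/2, 9); (5, 0) → (5/2, 0); (0, 1) → (0, 1); (-2, 7) → (-1, 7); (1, 0) → (1/2, 0)
T3 shear: y ← y − 1/2·x: (-5/2, 9) → (-5/2, 41/4); (5/2, 0) → (5/2, -5/4); (0, 1) → (0, 1); (-1, 7) → (-1, 15/2); (1/2, 0) → (1/2, -1/4)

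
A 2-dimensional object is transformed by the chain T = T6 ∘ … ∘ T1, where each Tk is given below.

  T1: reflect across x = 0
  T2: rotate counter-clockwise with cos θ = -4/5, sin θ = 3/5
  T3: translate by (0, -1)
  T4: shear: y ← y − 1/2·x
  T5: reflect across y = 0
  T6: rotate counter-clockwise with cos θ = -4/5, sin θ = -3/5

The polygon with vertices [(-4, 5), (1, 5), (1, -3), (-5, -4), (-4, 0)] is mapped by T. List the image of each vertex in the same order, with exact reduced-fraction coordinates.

T1 reflect across x = 0: (-4, 5) → (4, 5); (1, 5) → (-1, 5); (1, -3) → (-1, -3); (-5, -4) → (5, -4); (-4, 0) → (4, 0)
T2 rotate counter-clockwise with cos θ = -4/5, sin θ = 3/5: (4, 5) → (-31/5, -8/5); (-1, 5) → (-11/5, -23/5); (-1, -3) → (13/5, 9/5); (5, -4) → (-8/5, 31/5); (4, 0) → (-16/5, 12/5)
T3 translate by (0, -1): (-31/5, -8/5) → (-31/5, -13/5); (-11/5, -23/5) → (-11/5, -28/5); (13/5, 9/5) → (13/5, 4/5); (-8/5, 31/5) → (-8/5, 26/5); (-16/5, 12/5) → (-16/5, 7/5)
T4 shear: y ← y − 1/2·x: (-31/5, -13/5) → (-31/5, 1/2); (-11/5, -28/5) → (-11/5, -9/2); (13/5, 4/5) → (13/5, -1/2); (-8/5, 26/5) → (-8/5, 6); (-16/5, 7/5) → (-16/5, 3)
T5 reflect across y = 0: (-31/5, 1/2) → (-31/5, -1/2); (-11/5, -9/2) → (-11/5, 9/2); (13/5, -1/2) → (13/5, 1/2); (-8/5, 6) → (-8/5, -6); (-16/5, 3) → (-16/5, -3)
T6 rotate counter-clockwise with cos θ = -4/5, sin θ = -3/5: (-31/5, -1/2) → (233/50, 103/25); (-11/5, 9/2) → (223/50, -57/25); (13/5, 1/2) → (-89/50, -49/25); (-8/5, -6) → (-58/25, 144/25); (-16/5, -3) → (19/25, 108/25)

image vertices: (233/50, 103/25), (223/50, -57/25), (-89/50, -49/25), (-58/25, 144/25), (19/25, 108/25)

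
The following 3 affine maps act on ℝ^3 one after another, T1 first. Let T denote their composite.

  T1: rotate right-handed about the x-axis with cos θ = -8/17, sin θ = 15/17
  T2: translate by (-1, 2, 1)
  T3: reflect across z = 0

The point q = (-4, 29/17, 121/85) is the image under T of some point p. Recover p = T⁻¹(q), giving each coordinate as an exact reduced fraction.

T1 = [1 0 0 0; 0 -8/17 -15/17 0; 0 15/17 -8/17 0; 0 0 0 1]
T2·T1 = [1 0 0 -1; 0 -8/17 -15/17 2; 0 15/17 -8/17 1; 0 0 0 1]
T3·…·T1 = [1 0 0 -1; 0 -8/17 -15/17 2; 0 -15/17 8/17 -1; 0 0 0 1]
det M = -1; M⁻¹ = [1 0 0 1; 0 -8/17 -15/17 1/17; 0 -15/17 8/17 38/17; 0 0 0 1]
M⁻¹ · (-4, 29/17, 121/85)ᵀ = (-3, -2, 7/5)ᵀ

p = (-3, -2, 7/5)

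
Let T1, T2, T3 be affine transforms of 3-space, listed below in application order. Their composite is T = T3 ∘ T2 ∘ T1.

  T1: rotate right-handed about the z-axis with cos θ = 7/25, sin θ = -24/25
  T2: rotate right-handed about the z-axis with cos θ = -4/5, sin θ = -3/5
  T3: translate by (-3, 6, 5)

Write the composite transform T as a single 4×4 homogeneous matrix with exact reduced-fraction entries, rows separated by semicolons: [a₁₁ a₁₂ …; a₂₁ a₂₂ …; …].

T1 = [7/25 24/25 0 0; -24/25 7/25 0 0; 0 0 1 0; 0 0 0 1]
T2·T1 = [-4/5 -3/5 0 0; 3/5 -4/5 0 0; 0 0 1 0; 0 0 0 1]
T3·…·T1 = [-4/5 -3/5 0 -3; 3/5 -4/5 0 6; 0 0 1 5; 0 0 0 1]

T = [-4/5 -3/5 0 -3; 3/5 -4/5 0 6; 0 0 1 5; 0 0 0 1]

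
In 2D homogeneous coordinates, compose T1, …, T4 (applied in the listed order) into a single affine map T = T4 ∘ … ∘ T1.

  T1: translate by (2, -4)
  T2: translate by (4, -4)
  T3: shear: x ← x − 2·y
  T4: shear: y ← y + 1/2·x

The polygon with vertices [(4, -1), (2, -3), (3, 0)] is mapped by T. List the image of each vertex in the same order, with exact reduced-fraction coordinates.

image vertices: (28, 5), (30, 4), (25, 9/2)

T1 translate by (2, -4): (4, -1) → (6, -5); (2, -3) → (4, -7); (3, 0) → (5, -4)
T2 translate by (4, -4): (6, -5) → (10, -9); (4, -7) → (8, -11); (5, -4) → (9, -8)
T3 shear: x ← x − 2·y: (10, -9) → (28, -9); (8, -11) → (30, -11); (9, -8) → (25, -8)
T4 shear: y ← y + 1/2·x: (28, -9) → (28, 5); (30, -11) → (30, 4); (25, -8) → (25, 9/2)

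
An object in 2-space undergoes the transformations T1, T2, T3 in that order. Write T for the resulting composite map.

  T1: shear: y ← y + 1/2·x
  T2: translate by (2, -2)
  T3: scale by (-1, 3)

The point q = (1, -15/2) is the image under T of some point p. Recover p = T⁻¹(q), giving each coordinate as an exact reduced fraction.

T1 = [1 0 0; 1/2 1 0; 0 0 1]
T2·T1 = [1 0 2; 1/2 1 -2; 0 0 1]
T3·…·T1 = [-1 0 -2; 3/2 3 -6; 0 0 1]
det M = -3; M⁻¹ = [-1 0 -2; 1/2 1/3 3; 0 0 1]
M⁻¹ · (1, -15/2)ᵀ = (-3, 1)ᵀ

p = (-3, 1)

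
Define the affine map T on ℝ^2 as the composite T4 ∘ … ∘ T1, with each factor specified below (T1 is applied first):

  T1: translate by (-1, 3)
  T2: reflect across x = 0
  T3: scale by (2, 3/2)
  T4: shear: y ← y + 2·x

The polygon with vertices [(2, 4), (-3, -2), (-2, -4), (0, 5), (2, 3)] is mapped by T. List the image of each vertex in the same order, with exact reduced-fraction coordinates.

image vertices: (-2, 13/2), (8, 35/2), (6, 21/2), (2, 16), (-2, 5)

T1 translate by (-1, 3): (2, 4) → (1, 7); (-3, -2) → (-4, 1); (-2, -4) → (-3, -1); (0, 5) → (-1, 8); (2, 3) → (1, 6)
T2 reflect across x = 0: (1, 7) → (-1, 7); (-4, 1) → (4, 1); (-3, -1) → (3, -1); (-1, 8) → (1, 8); (1, 6) → (-1, 6)
T3 scale by (2, 3/2): (-1, 7) → (-2, 21/2); (4, 1) → (8, 3/2); (3, -1) → (6, -3/2); (1, 8) → (2, 12); (-1, 6) → (-2, 9)
T4 shear: y ← y + 2·x: (-2, 21/2) → (-2, 13/2); (8, 3/2) → (8, 35/2); (6, -3/2) → (6, 21/2); (2, 12) → (2, 16); (-2, 9) → (-2, 5)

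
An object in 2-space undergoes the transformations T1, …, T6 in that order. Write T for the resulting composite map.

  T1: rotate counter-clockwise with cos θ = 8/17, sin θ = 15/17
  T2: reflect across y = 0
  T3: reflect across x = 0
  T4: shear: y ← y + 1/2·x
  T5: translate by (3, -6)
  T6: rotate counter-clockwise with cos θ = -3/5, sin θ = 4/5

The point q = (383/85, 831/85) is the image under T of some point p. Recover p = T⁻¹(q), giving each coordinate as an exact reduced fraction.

T1 = [8/17 -15/17 0; 15/17 8/17 0; 0 0 1]
T2·T1 = [8/17 -15/17 0; -15/17 -8/17 0; 0 0 1]
T3·…·T1 = [-8/17 15/17 0; -15/17 -8/17 0; 0 0 1]
T4·…·T1 = [-8/17 15/17 0; -19/17 -1/34 0; 0 0 1]
T5·…·T1 = [-8/17 15/17 3; -19/17 -1/34 -6; 0 0 1]
T6·…·T1 = [20/17 -43/85 3; 5/17 123/170 6; 0 0 1]
det M = 1; M⁻¹ = [123/170 43/85 -177/34; -5/17 20/17 -105/17; 0 0 1]
M⁻¹ · (383/85, 831/85)ᵀ = (3, 4)ᵀ

p = (3, 4)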